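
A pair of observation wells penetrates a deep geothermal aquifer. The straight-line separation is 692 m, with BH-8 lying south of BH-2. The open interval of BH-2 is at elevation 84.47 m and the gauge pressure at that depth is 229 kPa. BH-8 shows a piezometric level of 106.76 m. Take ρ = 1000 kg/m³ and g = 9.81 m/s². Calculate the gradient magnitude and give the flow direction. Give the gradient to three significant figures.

Pressure head at BH-2: ψ = P/(ρg) = 229×1000 / (1000 × 9.81) = 23.34 m.
Total head at BH-2: h = z + ψ = 84.47 + 23.34 = 107.81 m.
Total head at BH-8: h = 106.76 m (water level in the piezometer is the total head).
Head difference: h(BH-2) − h(BH-8) = 107.81 − 106.76 = 1.05 m.
Hydraulic gradient: i = |Δh| / L = 1.05 / 692 = 0.00152.
Flow is from higher to lower head: from BH-2 toward BH-8, i.e. toward the south.

i ≈ 0.00152; groundwater flows toward the south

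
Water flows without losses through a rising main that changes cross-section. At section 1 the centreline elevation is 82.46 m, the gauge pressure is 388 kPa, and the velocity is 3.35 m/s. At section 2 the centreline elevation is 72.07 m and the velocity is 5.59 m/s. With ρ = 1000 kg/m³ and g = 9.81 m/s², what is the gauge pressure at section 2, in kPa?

P₂ ≈ 480 kPa

Pressure head at 1: ψ₁ = P₁/(ρg) = 388×1000 / (1000 × 9.81) = 39.55 m.
Velocity heads: v₁²/2g = 3.35²/19.62 = 0.572 m; v₂²/2g = 5.59²/19.62 = 1.593 m.
Total head H = z₁ + ψ₁ + v₁²/2g = 82.46 + 39.55 + 0.572 = 122.58 m.
ψ₂ = H − z₂ − v₂²/2g = 122.58 − 72.07 − 1.593 = 48.92 m.
P₂ = ρgψ₂ = 1000 × 9.81 × 48.92 ≈ 480 kPa.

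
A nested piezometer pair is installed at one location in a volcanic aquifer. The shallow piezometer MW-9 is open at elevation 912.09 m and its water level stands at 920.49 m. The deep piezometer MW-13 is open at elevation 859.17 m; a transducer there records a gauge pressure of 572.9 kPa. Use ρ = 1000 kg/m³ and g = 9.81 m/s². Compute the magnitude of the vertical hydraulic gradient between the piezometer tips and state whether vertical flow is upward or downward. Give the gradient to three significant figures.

Total head at MW-9: h = 920.49 m (water level in the standpipe).
Pressure head at MW-13: ψ = P/(ρg) = 572.9×1000 / (1000 × 9.81) = 58.40 m.
Total head at MW-13: h = z + ψ = 859.17 + 58.40 = 917.57 m.
Δh = h(MW-9) − h(MW-13) = 920.49 − 917.57 = 2.92 m.
Vertical separation Δz = 912.09 − 859.17 = 52.92 m.
|i_v| = |Δh| / Δz = 2.92 / 52.92 = 0.0552.
Head is higher in the shallow piezometer, so vertical flow is downward (recharge condition).

|i_v| ≈ 0.0552; vertical flow is downward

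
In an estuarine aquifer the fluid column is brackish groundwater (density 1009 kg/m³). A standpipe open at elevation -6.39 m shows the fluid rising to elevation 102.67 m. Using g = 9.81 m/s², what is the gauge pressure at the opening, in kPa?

Pressure head ψ = h − z = 102.67 − (-6.39) = 109.06 m.
P = ρgψ = 1009 × 9.81 × 109.06 = 1079508 Pa ≈ 1080 kPa.

P ≈ 1080 kPa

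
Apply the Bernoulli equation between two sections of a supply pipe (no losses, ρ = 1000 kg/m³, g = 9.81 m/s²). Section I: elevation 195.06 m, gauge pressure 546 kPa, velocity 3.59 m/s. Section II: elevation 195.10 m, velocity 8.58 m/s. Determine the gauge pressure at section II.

Pressure head at I: ψ₁ = P₁/(ρg) = 546×1000 / (1000 × 9.81) = 55.66 m.
Velocity heads: v₁²/2g = 3.59²/19.62 = 0.657 m; v₂²/2g = 8.58²/19.62 = 3.752 m.
Total head H = z₁ + ψ₁ + v₁²/2g = 195.06 + 55.66 + 0.657 = 251.38 m.
ψ₂ = H − z₂ − v₂²/2g = 251.38 − 195.10 − 3.752 = 52.53 m.
P₂ = ρgψ₂ = 1000 × 9.81 × 52.53 ≈ 515 kPa.

P₂ ≈ 515 kPa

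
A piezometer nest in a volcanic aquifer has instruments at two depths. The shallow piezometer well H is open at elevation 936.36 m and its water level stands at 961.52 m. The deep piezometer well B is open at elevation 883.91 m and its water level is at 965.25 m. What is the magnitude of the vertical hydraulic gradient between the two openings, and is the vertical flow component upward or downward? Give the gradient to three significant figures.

|i_v| ≈ 0.0711; vertical flow is upward

Total head at well H: h = 961.52 m (water level in the standpipe).
Total head at well B: h = 965.25 m.
Δh = h(well H) − h(well B) = 961.52 − 965.25 = -3.73 m.
Vertical separation Δz = 936.36 − 883.91 = 52.45 m.
|i_v| = |Δh| / Δz = 3.73 / 52.45 = 0.0711.
Head is higher in the deep piezometer, so vertical flow is upward (discharge condition).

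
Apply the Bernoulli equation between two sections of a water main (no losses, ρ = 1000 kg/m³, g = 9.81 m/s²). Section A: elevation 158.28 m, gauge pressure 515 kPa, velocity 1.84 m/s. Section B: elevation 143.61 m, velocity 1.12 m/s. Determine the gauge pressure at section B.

Pressure head at A: ψ₁ = P₁/(ρg) = 515×1000 / (1000 × 9.81) = 52.50 m.
Velocity heads: v₁²/2g = 1.84²/19.62 = 0.173 m; v₂²/2g = 1.12²/19.62 = 0.064 m.
Total head H = z₁ + ψ₁ + v₁²/2g = 158.28 + 52.50 + 0.173 = 210.95 m.
ψ₂ = H − z₂ − v₂²/2g = 210.95 − 143.61 − 0.064 = 67.28 m.
P₂ = ρgψ₂ = 1000 × 9.81 × 67.28 ≈ 660 kPa.

P₂ ≈ 660 kPa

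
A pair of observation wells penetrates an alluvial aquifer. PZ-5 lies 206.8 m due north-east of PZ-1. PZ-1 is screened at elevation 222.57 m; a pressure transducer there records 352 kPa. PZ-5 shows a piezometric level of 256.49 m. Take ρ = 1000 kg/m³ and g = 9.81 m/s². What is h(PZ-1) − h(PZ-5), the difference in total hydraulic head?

Δh ≈ 1.96 m

Pressure head at PZ-1: ψ = P/(ρg) = 352×1000 / (1000 × 9.81) = 35.88 m.
Total head at PZ-1: h = z + ψ = 222.57 + 35.88 = 258.45 m.
Total head at PZ-5: h = 256.49 m (water level in the piezometer is the total head).
Head difference: h(PZ-1) − h(PZ-5) = 258.45 − 256.49 = 1.96 m.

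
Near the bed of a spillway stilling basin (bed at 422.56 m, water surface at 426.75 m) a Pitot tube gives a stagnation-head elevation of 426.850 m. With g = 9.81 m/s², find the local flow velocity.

Near the bed, under hydrostatic conditions, the piezometric head (z + ψ) equals the free-surface elevation, 426.75 m.
Velocity head = total − piezometric = 426.850 − 426.75 = 0.100 m.
v = √(2g·h_v) = √(2 × 9.81 × 0.100) = 1.40 m/s.

v ≈ 1.40 m/s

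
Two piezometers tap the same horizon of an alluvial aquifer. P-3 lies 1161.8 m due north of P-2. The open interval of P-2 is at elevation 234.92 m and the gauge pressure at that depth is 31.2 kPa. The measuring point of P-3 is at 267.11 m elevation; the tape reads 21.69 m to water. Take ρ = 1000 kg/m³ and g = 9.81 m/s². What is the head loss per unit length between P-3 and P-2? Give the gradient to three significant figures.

Pressure head at P-2: ψ = P/(ρg) = 31.2×1000 / (1000 × 9.81) = 3.18 m.
Total head at P-2: h = z + ψ = 234.92 + 3.18 = 238.10 m.
Total head at P-3: h = 267.11 − 21.69 = 245.42 m.
Head difference: h(P-2) − h(P-3) = 238.10 − 245.42 = -7.32 m.
Hydraulic gradient: i = |Δh| / L = 7.32 / 1161.8 = 0.00630.

i ≈ 0.00630 m/m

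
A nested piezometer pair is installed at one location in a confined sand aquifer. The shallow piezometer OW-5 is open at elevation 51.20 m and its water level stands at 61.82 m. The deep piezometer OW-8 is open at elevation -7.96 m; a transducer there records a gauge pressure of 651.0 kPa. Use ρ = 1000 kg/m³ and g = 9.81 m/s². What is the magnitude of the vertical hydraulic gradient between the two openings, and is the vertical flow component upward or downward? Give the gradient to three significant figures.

|i_v| ≈ 0.0578; vertical flow is downward

Total head at OW-5: h = 61.82 m (water level in the standpipe).
Pressure head at OW-8: ψ = P/(ρg) = 651.0×1000 / (1000 × 9.81) = 66.36 m.
Total head at OW-8: h = z + ψ = -7.96 + 66.36 = 58.40 m.
Δh = h(OW-5) − h(OW-8) = 61.82 − 58.40 = 3.42 m.
Vertical separation Δz = 51.20 − (-7.96) = 59.16 m.
|i_v| = |Δh| / Δz = 3.42 / 59.16 = 0.0578.
Head is higher in the shallow piezometer, so vertical flow is downward (recharge condition).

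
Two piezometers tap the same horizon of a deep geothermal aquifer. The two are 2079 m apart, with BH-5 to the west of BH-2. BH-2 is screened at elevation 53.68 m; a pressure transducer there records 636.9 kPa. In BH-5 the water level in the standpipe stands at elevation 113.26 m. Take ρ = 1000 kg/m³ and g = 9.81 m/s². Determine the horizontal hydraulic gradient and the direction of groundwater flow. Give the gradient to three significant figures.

Pressure head at BH-2: ψ = P/(ρg) = 636.9×1000 / (1000 × 9.81) = 64.92 m.
Total head at BH-2: h = z + ψ = 53.68 + 64.92 = 118.60 m.
Total head at BH-5: h = 113.26 m (water level in the piezometer is the total head).
Head difference: h(BH-2) − h(BH-5) = 118.60 − 113.26 = 5.34 m.
Hydraulic gradient: i = |Δh| / L = 5.34 / 2079 = 0.00257.
Flow is from higher to lower head: from BH-2 toward BH-5, i.e. toward the west.

i ≈ 0.00257; groundwater flows toward the west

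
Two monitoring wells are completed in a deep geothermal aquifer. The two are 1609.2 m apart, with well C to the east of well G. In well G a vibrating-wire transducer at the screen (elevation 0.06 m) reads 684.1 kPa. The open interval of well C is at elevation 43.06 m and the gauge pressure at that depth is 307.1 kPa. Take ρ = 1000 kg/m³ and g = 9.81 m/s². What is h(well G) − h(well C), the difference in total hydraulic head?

Pressure head at well G: ψ = P/(ρg) = 684.1×1000 / (1000 × 9.81) = 69.73 m.
Total head at well G: h = z + ψ = 0.06 + 69.73 = 69.79 m.
Pressure head at well C: ψ = P/(ρg) = 307.1×1000 / (1000 × 9.81) = 31.30 m.
Total head at well C: h = z + ψ = 43.06 + 31.30 = 74.36 m.
Head difference: h(well G) − h(well C) = 69.79 − 74.36 = -4.57 m.

Δh ≈ -4.57 m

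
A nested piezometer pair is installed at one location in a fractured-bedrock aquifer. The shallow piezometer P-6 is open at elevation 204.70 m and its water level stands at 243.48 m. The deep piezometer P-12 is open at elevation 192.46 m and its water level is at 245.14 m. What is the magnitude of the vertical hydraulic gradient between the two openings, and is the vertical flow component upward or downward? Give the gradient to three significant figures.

Total head at P-6: h = 243.48 m (water level in the standpipe).
Total head at P-12: h = 245.14 m.
Δh = h(P-6) − h(P-12) = 243.48 − 245.14 = -1.66 m.
Vertical separation Δz = 204.70 − 192.46 = 12.24 m.
|i_v| = |Δh| / Δz = 1.66 / 12.24 = 0.136.
Head is higher in the deep piezometer, so vertical flow is upward (discharge condition).

|i_v| ≈ 0.136; vertical flow is upward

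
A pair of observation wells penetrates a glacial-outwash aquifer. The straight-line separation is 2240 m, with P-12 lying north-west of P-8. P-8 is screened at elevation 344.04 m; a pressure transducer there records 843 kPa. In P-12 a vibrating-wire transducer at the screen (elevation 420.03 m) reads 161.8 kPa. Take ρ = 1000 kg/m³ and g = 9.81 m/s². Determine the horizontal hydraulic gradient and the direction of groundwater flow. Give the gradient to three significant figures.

Pressure head at P-8: ψ = P/(ρg) = 843×1000 / (1000 × 9.81) = 85.93 m.
Total head at P-8: h = z + ψ = 344.04 + 85.93 = 429.97 m.
Pressure head at P-12: ψ = P/(ρg) = 161.8×1000 / (1000 × 9.81) = 16.49 m.
Total head at P-12: h = z + ψ = 420.03 + 16.49 = 436.52 m.
Head difference: h(P-8) − h(P-12) = 429.97 − 436.52 = -6.55 m.
Hydraulic gradient: i = |Δh| / L = 6.55 / 2240 = 0.00292.
Flow is from higher to lower head: from P-12 toward P-8, i.e. toward the south-east.

i ≈ 0.00292; groundwater flows toward the south-east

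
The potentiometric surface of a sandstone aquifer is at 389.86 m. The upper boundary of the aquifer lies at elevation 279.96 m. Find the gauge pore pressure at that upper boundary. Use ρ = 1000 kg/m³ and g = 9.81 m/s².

P ≈ 1080 kPa

Pressure head at the aquifer top: ψ = h − z = 389.86 − 279.96 = 109.90 m.
P = ρgψ = 1000 × 9.81 × 109.90 = 1078119 Pa ≈ 1080 kPa.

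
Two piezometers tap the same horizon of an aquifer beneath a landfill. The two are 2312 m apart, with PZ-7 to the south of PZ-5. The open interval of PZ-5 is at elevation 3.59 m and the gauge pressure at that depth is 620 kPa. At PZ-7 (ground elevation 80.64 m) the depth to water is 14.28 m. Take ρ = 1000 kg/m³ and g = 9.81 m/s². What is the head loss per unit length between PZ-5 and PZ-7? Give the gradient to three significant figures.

i ≈ 0.000186 m/m

Pressure head at PZ-5: ψ = P/(ρg) = 620×1000 / (1000 × 9.81) = 63.20 m.
Total head at PZ-5: h = z + ψ = 3.59 + 63.20 = 66.79 m.
Total head at PZ-7: h = 80.64 − 14.28 = 66.36 m.
Head difference: h(PZ-5) − h(PZ-7) = 66.79 − 66.36 = 0.43 m.
Hydraulic gradient: i = |Δh| / L = 0.43 / 2312 = 0.000186.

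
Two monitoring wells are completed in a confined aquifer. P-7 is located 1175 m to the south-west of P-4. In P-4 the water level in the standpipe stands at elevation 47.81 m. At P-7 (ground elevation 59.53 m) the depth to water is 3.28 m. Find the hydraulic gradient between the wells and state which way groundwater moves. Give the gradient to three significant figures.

Total head at P-4: h = 47.81 m (water level in the piezometer is the total head).
Total head at P-7: h = 59.53 − 3.28 = 56.25 m.
Head difference: h(P-4) − h(P-7) = 47.81 − 56.25 = -8.44 m.
Hydraulic gradient: i = |Δh| / L = 8.44 / 1175 = 0.00718.
Flow is from higher to lower head: from P-7 toward P-4, i.e. toward the north-east.

i ≈ 0.00718; groundwater flows toward the north-east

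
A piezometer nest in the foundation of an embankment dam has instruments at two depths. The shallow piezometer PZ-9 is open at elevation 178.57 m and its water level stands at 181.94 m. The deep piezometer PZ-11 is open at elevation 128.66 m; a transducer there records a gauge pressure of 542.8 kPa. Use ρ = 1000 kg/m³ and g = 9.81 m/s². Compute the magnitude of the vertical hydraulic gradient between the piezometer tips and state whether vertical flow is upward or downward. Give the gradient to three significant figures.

Total head at PZ-9: h = 181.94 m (water level in the standpipe).
Pressure head at PZ-11: ψ = P/(ρg) = 542.8×1000 / (1000 × 9.81) = 55.33 m.
Total head at PZ-11: h = z + ψ = 128.66 + 55.33 = 183.99 m.
Δh = h(PZ-9) − h(PZ-11) = 181.94 − 183.99 = -2.05 m.
Vertical separation Δz = 178.57 − 128.66 = 49.91 m.
|i_v| = |Δh| / Δz = 2.05 / 49.91 = 0.0411.
Head is higher in the deep piezometer, so vertical flow is upward (discharge condition).

|i_v| ≈ 0.0411; vertical flow is upward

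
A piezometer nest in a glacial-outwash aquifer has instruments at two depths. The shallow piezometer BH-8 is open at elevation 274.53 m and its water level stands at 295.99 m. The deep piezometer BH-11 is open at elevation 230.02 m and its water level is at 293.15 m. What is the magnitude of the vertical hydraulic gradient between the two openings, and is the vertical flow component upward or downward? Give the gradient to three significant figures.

|i_v| ≈ 0.0638; vertical flow is downward

Total head at BH-8: h = 295.99 m (water level in the standpipe).
Total head at BH-11: h = 293.15 m.
Δh = h(BH-8) − h(BH-11) = 295.99 − 293.15 = 2.84 m.
Vertical separation Δz = 274.53 − 230.02 = 44.51 m.
|i_v| = |Δh| / Δz = 2.84 / 44.51 = 0.0638.
Head is higher in the shallow piezometer, so vertical flow is downward (recharge condition).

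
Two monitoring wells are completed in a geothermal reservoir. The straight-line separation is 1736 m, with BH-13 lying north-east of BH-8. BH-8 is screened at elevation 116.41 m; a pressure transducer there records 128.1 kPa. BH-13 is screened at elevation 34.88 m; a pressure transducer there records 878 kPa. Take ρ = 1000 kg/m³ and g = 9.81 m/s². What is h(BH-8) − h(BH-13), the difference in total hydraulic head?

Pressure head at BH-8: ψ = P/(ρg) = 128.1×1000 / (1000 × 9.81) = 13.06 m.
Total head at BH-8: h = z + ψ = 116.41 + 13.06 = 129.47 m.
Pressure head at BH-13: ψ = P/(ρg) = 878×1000 / (1000 × 9.81) = 89.50 m.
Total head at BH-13: h = z + ψ = 34.88 + 89.50 = 124.38 m.
Head difference: h(BH-8) − h(BH-13) = 129.47 − 124.38 = 5.09 m.

Δh ≈ 5.09 m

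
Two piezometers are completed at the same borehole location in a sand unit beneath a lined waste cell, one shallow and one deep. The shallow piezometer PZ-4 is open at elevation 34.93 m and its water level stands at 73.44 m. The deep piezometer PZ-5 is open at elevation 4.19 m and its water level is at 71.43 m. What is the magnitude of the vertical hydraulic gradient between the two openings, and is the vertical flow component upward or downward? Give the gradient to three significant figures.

|i_v| ≈ 0.0654; vertical flow is downward

Total head at PZ-4: h = 73.44 m (water level in the standpipe).
Total head at PZ-5: h = 71.43 m.
Δh = h(PZ-4) − h(PZ-5) = 73.44 − 71.43 = 2.01 m.
Vertical separation Δz = 34.93 − 4.19 = 30.74 m.
|i_v| = |Δh| / Δz = 2.01 / 30.74 = 0.0654.
Head is higher in the shallow piezometer, so vertical flow is downward (recharge condition).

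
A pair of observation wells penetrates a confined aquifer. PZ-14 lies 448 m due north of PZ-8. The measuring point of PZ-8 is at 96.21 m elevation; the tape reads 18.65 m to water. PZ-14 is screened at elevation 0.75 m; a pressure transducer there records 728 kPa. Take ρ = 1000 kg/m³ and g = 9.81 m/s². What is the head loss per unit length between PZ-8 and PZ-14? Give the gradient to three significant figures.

i ≈ 0.00580 m/m

Total head at PZ-8: h = 96.21 − 18.65 = 77.56 m.
Pressure head at PZ-14: ψ = P/(ρg) = 728×1000 / (1000 × 9.81) = 74.21 m.
Total head at PZ-14: h = z + ψ = 0.75 + 74.21 = 74.96 m.
Head difference: h(PZ-8) − h(PZ-14) = 77.56 − 74.96 = 2.60 m.
Hydraulic gradient: i = |Δh| / L = 2.60 / 448 = 0.00580.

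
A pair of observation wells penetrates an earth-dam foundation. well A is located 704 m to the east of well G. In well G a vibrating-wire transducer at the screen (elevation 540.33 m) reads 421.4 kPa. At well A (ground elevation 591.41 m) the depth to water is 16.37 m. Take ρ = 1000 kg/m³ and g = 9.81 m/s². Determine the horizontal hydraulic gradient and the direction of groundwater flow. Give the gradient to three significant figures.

i ≈ 0.0117; groundwater flows toward the east

Pressure head at well G: ψ = P/(ρg) = 421.4×1000 / (1000 × 9.81) = 42.96 m.
Total head at well G: h = z + ψ = 540.33 + 42.96 = 583.29 m.
Total head at well A: h = 591.41 − 16.37 = 575.04 m.
Head difference: h(well G) − h(well A) = 583.29 − 575.04 = 8.25 m.
Hydraulic gradient: i = |Δh| / L = 8.25 / 704 = 0.0117.
Flow is from higher to lower head: from well G toward well A, i.e. toward the east.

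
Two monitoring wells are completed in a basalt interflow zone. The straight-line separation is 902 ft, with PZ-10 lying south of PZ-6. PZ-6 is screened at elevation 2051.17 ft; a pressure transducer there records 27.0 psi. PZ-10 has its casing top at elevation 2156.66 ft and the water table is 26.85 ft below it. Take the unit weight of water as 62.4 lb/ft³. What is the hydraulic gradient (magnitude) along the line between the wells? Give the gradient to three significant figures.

i ≈ 0.0181

Pressure head at PZ-6: ψ = 144·P/γ = 144 × 27.0 / 62.4 = 62.31 ft.
Total head at PZ-6: h = z + ψ = 2051.17 + 62.31 = 2113.48 ft.
Total head at PZ-10: h = 2156.66 − 26.85 = 2129.81 ft.
Head difference: h(PZ-6) − h(PZ-10) = 2113.48 − 2129.81 = -16.33 ft.
Hydraulic gradient: i = |Δh| / L = 16.33 / 902 = 0.0181.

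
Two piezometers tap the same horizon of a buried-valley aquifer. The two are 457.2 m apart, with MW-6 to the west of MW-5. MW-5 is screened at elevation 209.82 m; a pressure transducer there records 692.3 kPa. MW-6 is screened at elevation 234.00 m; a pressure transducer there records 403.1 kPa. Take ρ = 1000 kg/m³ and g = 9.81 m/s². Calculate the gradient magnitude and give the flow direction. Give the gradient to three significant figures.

Pressure head at MW-5: ψ = P/(ρg) = 692.3×1000 / (1000 × 9.81) = 70.57 m.
Total head at MW-5: h = z + ψ = 209.82 + 70.57 = 280.39 m.
Pressure head at MW-6: ψ = P/(ρg) = 403.1×1000 / (1000 × 9.81) = 41.09 m.
Total head at MW-6: h = z + ψ = 234.00 + 41.09 = 275.09 m.
Head difference: h(MW-5) − h(MW-6) = 280.39 − 275.09 = 5.30 m.
Hydraulic gradient: i = |Δh| / L = 5.30 / 457.2 = 0.0116.
Flow is from higher to lower head: from MW-5 toward MW-6, i.e. toward the west.

i ≈ 0.0116; groundwater flows toward the west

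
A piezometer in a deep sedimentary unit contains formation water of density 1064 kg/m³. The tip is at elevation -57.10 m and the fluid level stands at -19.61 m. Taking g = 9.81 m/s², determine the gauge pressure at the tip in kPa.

P ≈ 391 kPa

Pressure head ψ = h − z = -19.61 − (-57.10) = 37.49 m.
P = ρgψ = 1064 × 9.81 × 37.49 = 391315 Pa ≈ 391 kPa.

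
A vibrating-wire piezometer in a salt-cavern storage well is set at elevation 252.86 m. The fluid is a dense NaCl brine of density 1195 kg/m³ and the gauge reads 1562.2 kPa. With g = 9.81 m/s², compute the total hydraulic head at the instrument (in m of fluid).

h ≈ 386.12 m

ψ = P/(ρg) = 1562.2×1000 / (1195 × 9.81) = 133.26 m.
h = z + ψ = 252.86 + 133.26 = 386.12 m.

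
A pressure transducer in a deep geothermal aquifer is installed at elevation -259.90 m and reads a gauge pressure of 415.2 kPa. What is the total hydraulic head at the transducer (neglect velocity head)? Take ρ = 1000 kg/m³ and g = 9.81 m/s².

ψ = P/(ρg) = 415.2×1000 / (1000 × 9.81) = 42.32 m.
h = z + ψ = -259.90 + 42.32 = -217.58 m.

h ≈ -217.58 m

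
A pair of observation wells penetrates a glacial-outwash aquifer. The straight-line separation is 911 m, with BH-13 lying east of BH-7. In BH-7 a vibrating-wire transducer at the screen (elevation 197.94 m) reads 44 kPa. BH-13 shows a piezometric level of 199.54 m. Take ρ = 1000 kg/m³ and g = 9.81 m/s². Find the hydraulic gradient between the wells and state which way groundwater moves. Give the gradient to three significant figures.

i ≈ 0.00317; groundwater flows toward the east

Pressure head at BH-7: ψ = P/(ρg) = 44×1000 / (1000 × 9.81) = 4.49 m.
Total head at BH-7: h = z + ψ = 197.94 + 4.49 = 202.43 m.
Total head at BH-13: h = 199.54 m (water level in the piezometer is the total head).
Head difference: h(BH-7) − h(BH-13) = 202.43 − 199.54 = 2.89 m.
Hydraulic gradient: i = |Δh| / L = 2.89 / 911 = 0.00317.
Flow is from higher to lower head: from BH-7 toward BH-13, i.e. toward the east.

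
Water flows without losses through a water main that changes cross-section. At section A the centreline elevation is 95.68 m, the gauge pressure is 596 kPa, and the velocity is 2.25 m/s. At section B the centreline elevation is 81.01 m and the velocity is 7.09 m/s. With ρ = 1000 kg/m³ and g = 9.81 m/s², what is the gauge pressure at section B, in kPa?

Pressure head at A: ψ₁ = P₁/(ρg) = 596×1000 / (1000 × 9.81) = 60.75 m.
Velocity heads: v₁²/2g = 2.25²/19.62 = 0.258 m; v₂²/2g = 7.09²/19.62 = 2.562 m.
Total head H = z₁ + ψ₁ + v₁²/2g = 95.68 + 60.75 + 0.258 = 156.69 m.
ψ₂ = H − z₂ − v₂²/2g = 156.69 − 81.01 − 2.562 = 73.12 m.
P₂ = ρgψ₂ = 1000 × 9.81 × 73.12 ≈ 717 kPa.

P₂ ≈ 717 kPa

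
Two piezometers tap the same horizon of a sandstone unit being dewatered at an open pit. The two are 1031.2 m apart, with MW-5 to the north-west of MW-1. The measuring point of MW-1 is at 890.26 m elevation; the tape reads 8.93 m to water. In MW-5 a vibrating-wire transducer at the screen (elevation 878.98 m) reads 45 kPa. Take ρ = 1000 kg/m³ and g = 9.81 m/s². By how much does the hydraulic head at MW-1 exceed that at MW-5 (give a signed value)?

Total head at MW-1: h = 890.26 − 8.93 = 881.33 m.
Pressure head at MW-5: ψ = P/(ρg) = 45×1000 / (1000 × 9.81) = 4.59 m.
Total head at MW-5: h = z + ψ = 878.98 + 4.59 = 883.57 m.
Head difference: h(MW-1) − h(MW-5) = 881.33 − 883.57 = -2.24 m.

Δh ≈ -2.24 m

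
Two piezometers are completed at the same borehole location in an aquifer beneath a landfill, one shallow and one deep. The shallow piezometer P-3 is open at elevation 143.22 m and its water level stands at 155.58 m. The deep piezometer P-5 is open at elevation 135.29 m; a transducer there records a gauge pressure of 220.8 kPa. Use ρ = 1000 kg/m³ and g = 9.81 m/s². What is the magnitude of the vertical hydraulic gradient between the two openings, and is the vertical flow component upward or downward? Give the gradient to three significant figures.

Total head at P-3: h = 155.58 m (water level in the standpipe).
Pressure head at P-5: ψ = P/(ρg) = 220.8×1000 / (1000 × 9.81) = 22.51 m.
Total head at P-5: h = z + ψ = 135.29 + 22.51 = 157.80 m.
Δh = h(P-3) − h(P-5) = 155.58 − 157.80 = -2.22 m.
Vertical separation Δz = 143.22 − 135.29 = 7.93 m.
|i_v| = |Δh| / Δz = 2.22 / 7.93 = 0.280.
Head is higher in the deep piezometer, so vertical flow is upward (discharge condition).

|i_v| ≈ 0.280; vertical flow is upward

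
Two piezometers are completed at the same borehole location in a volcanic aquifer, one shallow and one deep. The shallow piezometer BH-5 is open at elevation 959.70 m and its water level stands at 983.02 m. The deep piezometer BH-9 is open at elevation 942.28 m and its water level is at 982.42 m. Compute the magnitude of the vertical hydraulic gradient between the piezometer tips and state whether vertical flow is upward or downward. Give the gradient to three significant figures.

|i_v| ≈ 0.0344; vertical flow is downward

Total head at BH-5: h = 983.02 m (water level in the standpipe).
Total head at BH-9: h = 982.42 m.
Δh = h(BH-5) − h(BH-9) = 983.02 − 982.42 = 0.60 m.
Vertical separation Δz = 959.70 − 942.28 = 17.42 m.
|i_v| = |Δh| / Δz = 0.60 / 17.42 = 0.0344.
Head is higher in the shallow piezometer, so vertical flow is downward (recharge condition).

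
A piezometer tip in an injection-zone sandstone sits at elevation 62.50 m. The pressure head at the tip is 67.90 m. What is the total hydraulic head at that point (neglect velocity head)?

h = z + ψ = 62.50 + 67.90 = 130.40 m.

h ≈ 130.40 m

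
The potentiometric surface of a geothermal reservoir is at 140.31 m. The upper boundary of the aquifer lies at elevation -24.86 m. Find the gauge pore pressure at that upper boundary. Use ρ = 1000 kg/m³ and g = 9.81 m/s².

P ≈ 1620 kPa

Pressure head at the aquifer top: ψ = h − z = 140.31 − (-24.86) = 165.17 m.
P = ρgψ = 1000 × 9.81 × 165.17 = 1620318 Pa ≈ 1620 kPa.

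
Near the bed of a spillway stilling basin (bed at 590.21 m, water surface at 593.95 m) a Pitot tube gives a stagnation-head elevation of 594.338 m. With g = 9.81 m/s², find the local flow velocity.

v ≈ 2.76 m/s

Near the bed, under hydrostatic conditions, the piezometric head (z + ψ) equals the free-surface elevation, 593.95 m.
Velocity head = total − piezometric = 594.338 − 593.95 = 0.388 m.
v = √(2g·h_v) = √(2 × 9.81 × 0.388) = 2.76 m/s.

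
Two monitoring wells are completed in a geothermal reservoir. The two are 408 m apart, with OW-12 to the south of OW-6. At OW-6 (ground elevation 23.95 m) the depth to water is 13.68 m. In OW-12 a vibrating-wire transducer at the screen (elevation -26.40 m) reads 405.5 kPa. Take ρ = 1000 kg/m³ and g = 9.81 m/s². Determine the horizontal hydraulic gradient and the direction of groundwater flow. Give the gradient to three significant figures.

Total head at OW-6: h = 23.95 − 13.68 = 10.27 m.
Pressure head at OW-12: ψ = P/(ρg) = 405.5×1000 / (1000 × 9.81) = 41.34 m.
Total head at OW-12: h = z + ψ = -26.40 + 41.34 = 14.94 m.
Head difference: h(OW-6) − h(OW-12) = 10.27 − 14.94 = -4.67 m.
Hydraulic gradient: i = |Δh| / L = 4.67 / 408 = 0.0114.
Flow is from higher to lower head: from OW-12 toward OW-6, i.e. toward the north.

i ≈ 0.0114; groundwater flows toward the north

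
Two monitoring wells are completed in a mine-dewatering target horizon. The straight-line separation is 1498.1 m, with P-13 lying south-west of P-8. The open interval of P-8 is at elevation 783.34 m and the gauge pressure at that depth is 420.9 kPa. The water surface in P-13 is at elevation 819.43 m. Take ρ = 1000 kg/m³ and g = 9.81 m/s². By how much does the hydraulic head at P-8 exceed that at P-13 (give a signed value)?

Δh ≈ 6.82 m

Pressure head at P-8: ψ = P/(ρg) = 420.9×1000 / (1000 × 9.81) = 42.91 m.
Total head at P-8: h = z + ψ = 783.34 + 42.91 = 826.25 m.
Total head at P-13: h = 819.43 m (water level in the piezometer is the total head).
Head difference: h(P-8) − h(P-13) = 826.25 − 819.43 = 6.82 m.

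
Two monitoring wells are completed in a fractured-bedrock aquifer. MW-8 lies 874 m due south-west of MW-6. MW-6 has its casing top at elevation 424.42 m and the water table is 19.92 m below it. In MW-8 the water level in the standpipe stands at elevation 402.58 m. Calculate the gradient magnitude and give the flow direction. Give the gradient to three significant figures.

i ≈ 0.00220; groundwater flows toward the south-west

Total head at MW-6: h = 424.42 − 19.92 = 404.50 m.
Total head at MW-8: h = 402.58 m (water level in the piezometer is the total head).
Head difference: h(MW-6) − h(MW-8) = 404.50 − 402.58 = 1.92 m.
Hydraulic gradient: i = |Δh| / L = 1.92 / 874 = 0.00220.
Flow is from higher to lower head: from MW-6 toward MW-8, i.e. toward the south-west.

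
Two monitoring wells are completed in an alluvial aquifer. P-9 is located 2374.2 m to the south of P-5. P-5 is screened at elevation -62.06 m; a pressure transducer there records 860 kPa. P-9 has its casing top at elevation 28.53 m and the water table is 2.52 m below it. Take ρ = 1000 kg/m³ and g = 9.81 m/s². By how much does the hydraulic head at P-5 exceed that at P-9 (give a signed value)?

Δh ≈ -0.40 m

Pressure head at P-5: ψ = P/(ρg) = 860×1000 / (1000 × 9.81) = 87.67 m.
Total head at P-5: h = z + ψ = -62.06 + 87.67 = 25.61 m.
Total head at P-9: h = 28.53 − 2.52 = 26.01 m.
Head difference: h(P-5) − h(P-9) = 25.61 − 26.01 = -0.40 m.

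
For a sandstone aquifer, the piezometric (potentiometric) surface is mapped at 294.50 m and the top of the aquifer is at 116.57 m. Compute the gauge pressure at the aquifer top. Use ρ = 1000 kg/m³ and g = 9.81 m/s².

Pressure head at the aquifer top: ψ = h − z = 294.50 − 116.57 = 177.93 m.
P = ρgψ = 1000 × 9.81 × 177.93 = 1745493 Pa ≈ 1750 kPa.

P ≈ 1750 kPa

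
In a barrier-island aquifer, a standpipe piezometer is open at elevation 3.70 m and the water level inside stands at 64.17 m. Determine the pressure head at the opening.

ψ ≈ 60.47 m

Total head h = 64.17 m (the water-surface elevation in the piezometer).
Pressure head ψ = h − z = 64.17 − 3.70 = 60.47 m.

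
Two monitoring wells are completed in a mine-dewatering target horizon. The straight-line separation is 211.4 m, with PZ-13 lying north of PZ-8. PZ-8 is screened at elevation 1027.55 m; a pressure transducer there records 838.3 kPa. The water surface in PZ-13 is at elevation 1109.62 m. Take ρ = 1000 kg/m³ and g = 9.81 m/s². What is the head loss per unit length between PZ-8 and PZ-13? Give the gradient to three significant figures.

Pressure head at PZ-8: ψ = P/(ρg) = 838.3×1000 / (1000 × 9.81) = 85.45 m.
Total head at PZ-8: h = z + ψ = 1027.55 + 85.45 = 1113.00 m.
Total head at PZ-13: h = 1109.62 m (water level in the piezometer is the total head).
Head difference: h(PZ-8) − h(PZ-13) = 1113.00 − 1109.62 = 3.38 m.
Hydraulic gradient: i = |Δh| / L = 3.38 / 211.4 = 0.0160.

i ≈ 0.0160 m/m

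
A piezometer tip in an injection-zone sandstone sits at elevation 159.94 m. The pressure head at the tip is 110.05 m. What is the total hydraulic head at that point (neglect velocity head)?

h ≈ 269.99 m

h = z + ψ = 159.94 + 110.05 = 269.99 m.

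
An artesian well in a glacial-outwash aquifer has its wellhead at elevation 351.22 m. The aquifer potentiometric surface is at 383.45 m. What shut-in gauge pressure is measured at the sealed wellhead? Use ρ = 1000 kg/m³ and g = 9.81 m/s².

Head above the cap: Δh = 383.45 − 351.22 = 32.23 m.
P = ρgΔh = 1000 × 9.81 × 32.23 = 316176 Pa ≈ 316 kPa.

P ≈ 316 kPa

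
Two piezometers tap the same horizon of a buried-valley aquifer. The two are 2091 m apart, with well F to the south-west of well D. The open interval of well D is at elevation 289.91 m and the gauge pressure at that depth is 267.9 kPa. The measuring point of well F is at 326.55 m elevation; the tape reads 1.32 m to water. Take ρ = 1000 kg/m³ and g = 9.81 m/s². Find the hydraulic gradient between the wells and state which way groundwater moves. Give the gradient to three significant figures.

Pressure head at well D: ψ = P/(ρg) = 267.9×1000 / (1000 × 9.81) = 27.31 m.
Total head at well D: h = z + ψ = 289.91 + 27.31 = 317.22 m.
Total head at well F: h = 326.55 − 1.32 = 325.23 m.
Head difference: h(well D) − h(well F) = 317.22 − 325.23 = -8.01 m.
Hydraulic gradient: i = |Δh| / L = 8.01 / 2091 = 0.00383.
Flow is from higher to lower head: from well F toward well D, i.e. toward the north-east.

i ≈ 0.00383; groundwater flows toward the north-east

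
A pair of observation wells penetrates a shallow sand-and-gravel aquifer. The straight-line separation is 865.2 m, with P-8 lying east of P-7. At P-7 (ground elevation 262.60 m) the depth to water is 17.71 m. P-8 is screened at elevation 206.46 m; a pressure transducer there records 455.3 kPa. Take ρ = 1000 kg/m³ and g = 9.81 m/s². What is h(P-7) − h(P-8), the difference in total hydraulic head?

Δh ≈ -7.98 m

Total head at P-7: h = 262.60 − 17.71 = 244.89 m.
Pressure head at P-8: ψ = P/(ρg) = 455.3×1000 / (1000 × 9.81) = 46.41 m.
Total head at P-8: h = z + ψ = 206.46 + 46.41 = 252.87 m.
Head difference: h(P-7) − h(P-8) = 244.89 − 252.87 = -7.98 m.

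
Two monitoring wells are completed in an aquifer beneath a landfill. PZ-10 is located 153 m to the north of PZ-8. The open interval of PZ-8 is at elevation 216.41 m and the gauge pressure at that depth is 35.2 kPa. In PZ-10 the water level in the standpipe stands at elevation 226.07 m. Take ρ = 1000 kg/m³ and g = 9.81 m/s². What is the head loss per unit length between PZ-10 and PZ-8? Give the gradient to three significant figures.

i ≈ 0.0397 m/m

Pressure head at PZ-8: ψ = P/(ρg) = 35.2×1000 / (1000 × 9.81) = 3.59 m.
Total head at PZ-8: h = z + ψ = 216.41 + 3.59 = 220.00 m.
Total head at PZ-10: h = 226.07 m (water level in the piezometer is the total head).
Head difference: h(PZ-8) − h(PZ-10) = 220.00 − 226.07 = -6.07 m.
Hydraulic gradient: i = |Δh| / L = 6.07 / 153 = 0.0397.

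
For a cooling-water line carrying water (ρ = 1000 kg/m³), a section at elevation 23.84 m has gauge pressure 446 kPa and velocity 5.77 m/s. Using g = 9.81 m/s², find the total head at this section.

Pressure head ψ = P/(ρg) = 446×1000 / (1000 × 9.81) = 45.46 m.
Velocity head = v²/(2g) = 5.77² / (2 × 9.81) = 1.697 m.
h = z + ψ + v²/(2g) = 23.84 + 45.46 + 1.697 = 71.00 m.

h ≈ 71.00 m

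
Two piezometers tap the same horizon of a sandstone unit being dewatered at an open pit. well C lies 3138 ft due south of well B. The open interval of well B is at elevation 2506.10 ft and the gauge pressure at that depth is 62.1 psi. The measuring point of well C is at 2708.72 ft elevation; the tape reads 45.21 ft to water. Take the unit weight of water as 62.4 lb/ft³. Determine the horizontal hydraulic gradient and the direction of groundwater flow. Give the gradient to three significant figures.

i ≈ 0.00449; groundwater flows toward the north

Pressure head at well B: ψ = 144·P/γ = 144 × 62.1 / 62.4 = 143.31 ft.
Total head at well B: h = z + ψ = 2506.10 + 143.31 = 2649.41 ft.
Total head at well C: h = 2708.72 − 45.21 = 2663.51 ft.
Head difference: h(well B) − h(well C) = 2649.41 − 2663.51 = -14.10 ft.
Hydraulic gradient: i = |Δh| / L = 14.10 / 3138 = 0.00449.
Flow is from higher to lower head: from well C toward well B, i.e. toward the north.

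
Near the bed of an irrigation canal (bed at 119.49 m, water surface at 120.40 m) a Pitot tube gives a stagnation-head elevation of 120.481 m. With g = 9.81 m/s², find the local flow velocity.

v ≈ 1.26 m/s

Near the bed, under hydrostatic conditions, the piezometric head (z + ψ) equals the free-surface elevation, 120.40 m.
Velocity head = total − piezometric = 120.481 − 120.40 = 0.081 m.
v = √(2g·h_v) = √(2 × 9.81 × 0.081) = 1.26 m/s.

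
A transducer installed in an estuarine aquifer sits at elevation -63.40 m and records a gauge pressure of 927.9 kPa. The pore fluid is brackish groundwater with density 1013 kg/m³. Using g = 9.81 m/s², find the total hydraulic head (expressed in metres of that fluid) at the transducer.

ψ = P/(ρg) = 927.9×1000 / (1013 × 9.81) = 93.37 m.
h = z + ψ = -63.40 + 93.37 = 29.97 m.

h ≈ 29.97 m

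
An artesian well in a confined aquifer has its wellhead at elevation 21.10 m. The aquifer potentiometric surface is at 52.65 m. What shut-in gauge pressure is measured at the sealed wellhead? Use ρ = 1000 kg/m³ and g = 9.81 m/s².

Head above the cap: Δh = 52.65 − 21.10 = 31.55 m.
P = ρgΔh = 1000 × 9.81 × 31.55 = 309506 Pa ≈ 310 kPa.

P ≈ 310 kPa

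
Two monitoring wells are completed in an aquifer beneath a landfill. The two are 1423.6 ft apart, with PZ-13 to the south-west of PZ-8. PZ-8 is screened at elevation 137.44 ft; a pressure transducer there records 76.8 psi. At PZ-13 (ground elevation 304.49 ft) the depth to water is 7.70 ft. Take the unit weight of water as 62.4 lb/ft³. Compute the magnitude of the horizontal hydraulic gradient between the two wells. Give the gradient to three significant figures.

Pressure head at PZ-8: ψ = 144·P/γ = 144 × 76.8 / 62.4 = 177.23 ft.
Total head at PZ-8: h = z + ψ = 137.44 + 177.23 = 314.67 ft.
Total head at PZ-13: h = 304.49 − 7.70 = 296.79 ft.
Head difference: h(PZ-8) − h(PZ-13) = 314.67 − 296.79 = 17.88 ft.
Hydraulic gradient: i = |Δh| / L = 17.88 / 1423.6 = 0.0126.

i ≈ 0.0126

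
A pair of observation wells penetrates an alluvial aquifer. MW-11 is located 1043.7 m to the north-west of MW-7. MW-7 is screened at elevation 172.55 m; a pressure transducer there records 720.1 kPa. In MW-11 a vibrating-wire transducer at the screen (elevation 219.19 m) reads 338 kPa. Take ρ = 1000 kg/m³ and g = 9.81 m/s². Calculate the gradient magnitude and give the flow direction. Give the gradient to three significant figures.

i ≈ 0.00737; groundwater flows toward the south-east

Pressure head at MW-7: ψ = P/(ρg) = 720.1×1000 / (1000 × 9.81) = 73.40 m.
Total head at MW-7: h = z + ψ = 172.55 + 73.40 = 245.95 m.
Pressure head at MW-11: ψ = P/(ρg) = 338×1000 / (1000 × 9.81) = 34.45 m.
Total head at MW-11: h = z + ψ = 219.19 + 34.45 = 253.64 m.
Head difference: h(MW-7) − h(MW-11) = 245.95 − 253.64 = -7.69 m.
Hydraulic gradient: i = |Δh| / L = 7.69 / 1043.7 = 0.00737.
Flow is from higher to lower head: from MW-11 toward MW-7, i.e. toward the south-east.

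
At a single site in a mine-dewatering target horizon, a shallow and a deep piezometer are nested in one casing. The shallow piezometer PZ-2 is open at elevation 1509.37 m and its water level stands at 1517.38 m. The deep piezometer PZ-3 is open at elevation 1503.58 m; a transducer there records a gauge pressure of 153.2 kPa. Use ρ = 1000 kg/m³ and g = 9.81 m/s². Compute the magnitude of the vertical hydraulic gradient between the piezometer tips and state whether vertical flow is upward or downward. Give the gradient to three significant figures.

|i_v| ≈ 0.314; vertical flow is upward

Total head at PZ-2: h = 1517.38 m (water level in the standpipe).
Pressure head at PZ-3: ψ = P/(ρg) = 153.2×1000 / (1000 × 9.81) = 15.62 m.
Total head at PZ-3: h = z + ψ = 1503.58 + 15.62 = 1519.20 m.
Δh = h(PZ-2) − h(PZ-3) = 1517.38 − 1519.20 = -1.82 m.
Vertical separation Δz = 1509.37 − 1503.58 = 5.79 m.
|i_v| = |Δh| / Δz = 1.82 / 5.79 = 0.314.
Head is higher in the deep piezometer, so vertical flow is upward (discharge condition).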